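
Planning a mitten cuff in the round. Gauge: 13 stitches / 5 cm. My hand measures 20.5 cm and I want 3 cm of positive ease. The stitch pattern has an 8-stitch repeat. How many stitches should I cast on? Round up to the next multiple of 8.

Cast on 64 stitches.

Finished = 20.5 + 3 = 23.5 cm.
13 / 5 = 2.6 sts/cm.
23.5 × 2.6 = 61.10 sts.
Next multiple of 8: 64.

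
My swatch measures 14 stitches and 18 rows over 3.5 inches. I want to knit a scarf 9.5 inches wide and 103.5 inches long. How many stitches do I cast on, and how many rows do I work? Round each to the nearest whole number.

Stitch gauge = 14/3.5 = 4 sts/in; 9.5 × 4 = 38.00 → 38 sts.
Row gauge = 18/3.5 = 5.143 rows/in; 103.5 × 5.143 = 532.29 → 532 rows.

Cast on 38 stitches and work 532 rows.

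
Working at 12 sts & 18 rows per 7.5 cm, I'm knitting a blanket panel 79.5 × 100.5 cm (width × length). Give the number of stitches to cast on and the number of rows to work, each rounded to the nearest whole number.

Stitch gauge = 12/7.5 = 1.6 sts/cm; 79.5 × 1.6 = 127.20 → 127 sts.
Row gauge = 18/7.5 = 2.4 rows/cm; 100.5 × 2.4 = 241.20 → 241 rows.

Cast on 127 stitches and work 241 rows.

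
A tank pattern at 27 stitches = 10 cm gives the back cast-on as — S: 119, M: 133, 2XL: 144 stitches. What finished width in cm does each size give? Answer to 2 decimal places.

27/10 = 2.7 sts per cm.
S: 119 / 2.7 = 44.074 → 44.07 cm.
M: 133 / 2.7 = 49.259 → 49.26 cm.
2XL: 144 / 2.7 = 53.333 → 53.33 cm.

S 44.07 cm; M 49.26 cm; 2XL 53.33 cm.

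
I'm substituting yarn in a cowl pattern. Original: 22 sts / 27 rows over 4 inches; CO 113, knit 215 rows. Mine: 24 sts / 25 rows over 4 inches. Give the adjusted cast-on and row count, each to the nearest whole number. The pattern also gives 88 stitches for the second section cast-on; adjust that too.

Stitches: 113 × 24/22 = 123.27 → 123.
Rows: 215 × 25/27 = 199.07 → 199.
second section cast-on: 88 × 24/22 = 96.00 → 96.

Cast on 123 stitches; work 199 rows; second section cast-on 96 stitches.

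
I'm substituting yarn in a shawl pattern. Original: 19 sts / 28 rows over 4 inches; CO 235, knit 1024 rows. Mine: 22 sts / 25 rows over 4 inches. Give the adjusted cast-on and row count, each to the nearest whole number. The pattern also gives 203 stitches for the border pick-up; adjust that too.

Stitches: 235 × 22/19 = 272.11 → 272.
Rows: 1024 × 25/28 = 914.29 → 914.
border pick-up: 203 × 22/19 = 235.05 → 235.

Cast on 272 stitches; work 914 rows; border pick-up 235 stitches.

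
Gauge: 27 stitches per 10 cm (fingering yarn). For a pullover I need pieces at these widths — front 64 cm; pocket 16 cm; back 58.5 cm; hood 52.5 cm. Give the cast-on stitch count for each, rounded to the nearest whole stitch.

Rate = 27/10 = 2.7 sts per cm.
front: 64 × 2.7 = 172.80 → 173.
pocket: 16 × 2.7 = 43.20 → 43.
back: 58.5 × 2.7 = 157.95 → 158.
hood: 52.5 × 2.7 = 141.75 → 142.

front 173; pocket 43; back 158; hood 142.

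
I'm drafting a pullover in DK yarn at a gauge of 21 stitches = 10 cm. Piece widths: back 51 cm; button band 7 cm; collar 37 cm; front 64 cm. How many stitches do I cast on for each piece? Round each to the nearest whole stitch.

back 107; button band 15; collar 78; front 134.

Rate = 21/10 = 2.1 sts per cm.
back: 51 × 2.1 = 107.10 → 107.
button band: 7 × 2.1 = 14.70 → 15.
collar: 37 × 2.1 = 77.70 → 78.
front: 64 × 2.1 = 134.40 → 134.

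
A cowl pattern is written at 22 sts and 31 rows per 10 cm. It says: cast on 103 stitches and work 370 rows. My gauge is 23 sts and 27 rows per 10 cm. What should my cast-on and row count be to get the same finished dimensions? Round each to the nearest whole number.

Cast on 108 stitches; work 322 rows.

Stitches: 103 × 23/22 = 107.68 → 108.
Rows: 370 × 27/31 = 322.26 → 322.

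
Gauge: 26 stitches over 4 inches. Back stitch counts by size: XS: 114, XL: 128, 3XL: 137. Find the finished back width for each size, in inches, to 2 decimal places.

26/4 = 6.5 sts per in.
XS: 114 / 6.5 = 17.538 → 17.54 in.
XL: 128 / 6.5 = 19.692 → 19.69 in.
3XL: 137 / 6.5 = 21.077 → 21.08 in.

XS 17.54 inches; XL 19.69 inches; 3XL 21.08 inches.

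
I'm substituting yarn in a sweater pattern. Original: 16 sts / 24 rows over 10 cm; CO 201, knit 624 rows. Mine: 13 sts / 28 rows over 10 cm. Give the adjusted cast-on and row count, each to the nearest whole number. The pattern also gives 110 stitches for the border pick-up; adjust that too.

Cast on 163 stitches; work 728 rows; border pick-up 89 stitches.

Stitches: 201 × 13/16 = 163.31 → 163.
Rows: 624 × 28/24 = 728.00 → 728.
border pick-up: 110 × 13/16 = 89.38 → 89.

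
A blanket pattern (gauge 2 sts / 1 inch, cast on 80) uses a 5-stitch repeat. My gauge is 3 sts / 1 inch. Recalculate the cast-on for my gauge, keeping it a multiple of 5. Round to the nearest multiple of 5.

Cast on 120 stitches.

80 × 3 / 2 = 120.00.
Nearest multiple of 5: 120.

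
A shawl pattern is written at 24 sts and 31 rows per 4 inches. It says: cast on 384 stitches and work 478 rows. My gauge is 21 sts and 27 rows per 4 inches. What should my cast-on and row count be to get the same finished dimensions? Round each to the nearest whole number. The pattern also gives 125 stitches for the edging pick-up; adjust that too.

Stitches: 384 × 21/24 = 336.00 → 336.
Rows: 478 × 27/31 = 416.32 → 416.
edging pick-up: 125 × 21/24 = 109.38 → 109.

Cast on 336 stitches; work 416 rows; edging pick-up 109 stitches.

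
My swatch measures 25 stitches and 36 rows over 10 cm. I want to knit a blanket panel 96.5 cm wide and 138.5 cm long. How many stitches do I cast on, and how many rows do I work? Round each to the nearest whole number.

Cast on 241 stitches and work 499 rows.

Stitch gauge = 25/10 = 2.5 sts/cm; 96.5 × 2.5 = 241.25 → 241 sts.
Row gauge = 36/10 = 3.6 rows/cm; 138.5 × 3.6 = 498.60 → 499 rows.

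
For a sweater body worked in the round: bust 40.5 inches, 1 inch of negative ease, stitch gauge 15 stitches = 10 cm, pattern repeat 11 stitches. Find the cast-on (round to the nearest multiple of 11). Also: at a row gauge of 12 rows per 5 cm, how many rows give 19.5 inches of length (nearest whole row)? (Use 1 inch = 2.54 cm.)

Finished = 40.5 − 1 = 39.5 inches.
39.5 inches × 2.54 = 100.33 cm.
15/10 = 1.5 sts per cm; 100.33 × 1.5 = 150.50 sts.
Nearest multiple of 11 → 154.
19.5 inches = 49.53 cm; × 2.4 = 118.87 → 119 rows.

Cast on 154 stitches; work 119 rows.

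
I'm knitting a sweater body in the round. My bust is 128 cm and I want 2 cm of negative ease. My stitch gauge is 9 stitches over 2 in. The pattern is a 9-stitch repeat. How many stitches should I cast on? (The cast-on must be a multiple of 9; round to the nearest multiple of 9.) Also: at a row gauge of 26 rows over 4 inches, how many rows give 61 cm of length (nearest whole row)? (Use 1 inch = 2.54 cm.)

Finished = 128 − 2 = 126 cm.
126 cm × 1/2.54 = 49.61 inches.
9/2 = 4.5 sts per in; 49.61 × 4.5 = 223.23 sts.
Nearest multiple of 9 → 225.
61 cm = 24.02 inches; × 6.5 = 156.10 → 156 rows.

Cast on 225 stitches; work 156 rows.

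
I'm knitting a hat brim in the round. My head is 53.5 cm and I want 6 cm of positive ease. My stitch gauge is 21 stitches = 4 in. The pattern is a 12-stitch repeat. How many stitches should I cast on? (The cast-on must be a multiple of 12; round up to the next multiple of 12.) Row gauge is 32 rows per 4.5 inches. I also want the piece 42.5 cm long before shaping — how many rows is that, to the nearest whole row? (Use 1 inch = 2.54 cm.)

Finished = 53.5 + 6 = 59.5 cm.
59.5 cm × 1/2.54 = 23.43 inches.
21/4 = 5.25 sts per in; 23.43 × 5.25 = 122.98 sts.
Next multiple of 12 → 132.
42.5 cm = 16.73 inches; × 7.111 = 118.99 → 119 rows.

Cast on 132 stitches; work 119 rows.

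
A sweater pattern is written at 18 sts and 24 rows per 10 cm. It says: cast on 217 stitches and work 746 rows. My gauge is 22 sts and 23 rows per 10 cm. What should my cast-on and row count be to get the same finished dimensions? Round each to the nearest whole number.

Stitches: 217 × 22/18 = 265.22 → 265.
Rows: 746 × 23/24 = 714.92 → 715.

Cast on 265 stitches; work 715 rows.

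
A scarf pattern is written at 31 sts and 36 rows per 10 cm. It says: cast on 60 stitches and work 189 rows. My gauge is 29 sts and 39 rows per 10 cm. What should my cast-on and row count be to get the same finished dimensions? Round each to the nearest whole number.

Stitches: 60 × 29/31 = 56.13 → 56.
Rows: 189 × 39/36 = 204.75 → 205.

Cast on 56 stitches; work 205 rows.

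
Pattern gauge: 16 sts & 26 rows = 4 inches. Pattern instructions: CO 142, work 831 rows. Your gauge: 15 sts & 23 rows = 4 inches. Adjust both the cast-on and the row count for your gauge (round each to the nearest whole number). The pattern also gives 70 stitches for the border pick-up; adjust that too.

Cast on 133 stitches; work 735 rows; border pick-up 66 stitches.

Stitches: 142 × 15/16 = 133.12 → 133.
Rows: 831 × 23/26 = 735.12 → 735.
border pick-up: 70 × 15/16 = 65.62 → 66.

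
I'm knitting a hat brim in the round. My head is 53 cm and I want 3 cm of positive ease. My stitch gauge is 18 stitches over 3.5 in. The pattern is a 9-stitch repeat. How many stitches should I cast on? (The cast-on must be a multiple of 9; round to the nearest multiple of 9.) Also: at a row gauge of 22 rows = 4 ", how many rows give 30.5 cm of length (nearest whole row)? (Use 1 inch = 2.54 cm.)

Finished = 53 + 3 = 56 cm.
56 cm × 1/2.54 = 22.05 inches.
18/3.5 = 5.143 sts per in; 22.05 × 5.143 = 113.39 sts.
Nearest multiple of 9 → 117.
30.5 cm = 12.01 inches; × 5.5 = 66.04 → 66 rows.

Cast on 117 stitches; work 66 rows.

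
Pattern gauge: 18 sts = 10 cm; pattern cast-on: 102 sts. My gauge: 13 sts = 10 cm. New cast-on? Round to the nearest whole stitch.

74 stitches.

Scale factor = 13 / 18 = 0.722.
102 × 13 / 18 = 73.67 sts.
→ 74 sts.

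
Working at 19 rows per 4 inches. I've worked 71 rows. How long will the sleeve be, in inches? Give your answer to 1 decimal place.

19 rows / 4 inch = 4.75 rows per inch.
71 / 4.75 = 14.95 inches.

14.9 inches.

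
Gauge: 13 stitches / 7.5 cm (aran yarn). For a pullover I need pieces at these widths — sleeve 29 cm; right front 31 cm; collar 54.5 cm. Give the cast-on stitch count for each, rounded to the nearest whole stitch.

sleeve 50; right front 54; collar 94.

Rate = 13/7.5 = 1.733 sts per cm.
sleeve: 29 × 1.733 = 50.27 → 50.
right front: 31 × 1.733 = 53.73 → 54.
collar: 54.5 × 1.733 = 94.47 → 94.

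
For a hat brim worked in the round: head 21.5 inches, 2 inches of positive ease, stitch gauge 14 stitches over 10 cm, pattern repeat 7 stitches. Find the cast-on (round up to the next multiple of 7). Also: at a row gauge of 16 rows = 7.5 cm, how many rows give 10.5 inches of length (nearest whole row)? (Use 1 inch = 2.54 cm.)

Finished = 21.5 + 2 = 23.5 inches.
23.5 inches × 2.54 = 59.69 cm.
14/10 = 1.4 sts per cm; 59.69 × 1.4 = 83.57 sts.
Next multiple of 7 → 84.
10.5 inches = 26.67 cm; × 2.133 = 56.90 → 57 rows.

Cast on 84 stitches; work 57 rows.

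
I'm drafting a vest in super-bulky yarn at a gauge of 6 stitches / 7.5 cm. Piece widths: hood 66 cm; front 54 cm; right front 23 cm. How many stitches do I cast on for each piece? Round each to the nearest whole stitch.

hood 53; front 43; right front 18.

Rate = 6/7.5 = 0.8 sts per cm.
hood: 66 × 0.8 = 52.80 → 53.
front: 54 × 0.8 = 43.20 → 43.
right front: 23 × 0.8 = 18.40 → 18.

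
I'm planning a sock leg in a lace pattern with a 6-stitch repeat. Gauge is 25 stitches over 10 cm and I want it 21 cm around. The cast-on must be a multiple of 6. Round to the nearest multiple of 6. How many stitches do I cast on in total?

CO 54 sts.

25 / 10 = 2.5 sts per cm.
21 × 2.5 = 52.50 sts.
Nearest multiple of 6: 54.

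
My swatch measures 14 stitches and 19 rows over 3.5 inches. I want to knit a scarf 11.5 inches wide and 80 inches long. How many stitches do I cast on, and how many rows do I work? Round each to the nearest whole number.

Cast on 46 stitches and work 434 rows.

Stitch gauge = 14/3.5 = 4 sts/in; 11.5 × 4 = 46.00 → 46 sts.
Row gauge = 19/3.5 = 5.429 rows/in; 80 × 5.429 = 434.29 → 434 rows.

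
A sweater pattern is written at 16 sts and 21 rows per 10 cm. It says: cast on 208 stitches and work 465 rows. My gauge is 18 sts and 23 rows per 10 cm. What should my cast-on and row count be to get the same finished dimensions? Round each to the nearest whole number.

Stitches: 208 × 18/16 = 234.00 → 234.
Rows: 465 × 23/21 = 509.29 → 509.

Cast on 234 stitches; work 509 rows.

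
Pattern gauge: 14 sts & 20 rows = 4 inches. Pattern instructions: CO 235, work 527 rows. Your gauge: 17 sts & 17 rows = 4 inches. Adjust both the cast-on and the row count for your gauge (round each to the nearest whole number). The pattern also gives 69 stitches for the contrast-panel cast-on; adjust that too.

Cast on 285 stitches; work 448 rows; contrast-panel cast-on 84 stitches.

Stitches: 235 × 17/14 = 285.36 → 285.
Rows: 527 × 17/20 = 447.95 → 448.
contrast-panel cast-on: 69 × 17/14 = 83.79 → 84.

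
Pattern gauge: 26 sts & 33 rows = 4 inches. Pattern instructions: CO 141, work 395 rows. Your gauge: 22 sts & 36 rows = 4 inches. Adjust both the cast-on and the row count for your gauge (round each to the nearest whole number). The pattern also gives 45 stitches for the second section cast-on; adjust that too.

Stitches: 141 × 22/26 = 119.31 → 119.
Rows: 395 × 36/33 = 430.91 → 431.
second section cast-on: 45 × 22/26 = 38.08 → 38.

Cast on 119 stitches; work 431 rows; second section cast-on 38 stitches.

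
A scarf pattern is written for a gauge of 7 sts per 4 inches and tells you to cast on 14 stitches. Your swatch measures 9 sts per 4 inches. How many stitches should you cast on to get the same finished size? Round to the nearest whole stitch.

CO 18 sts.

Scale factor = 9 / 7 = 1.286.
14 × 9 / 7 = 18.00 sts.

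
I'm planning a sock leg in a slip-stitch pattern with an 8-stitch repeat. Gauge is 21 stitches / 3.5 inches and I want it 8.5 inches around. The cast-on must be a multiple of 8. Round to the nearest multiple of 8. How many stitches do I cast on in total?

21 / 3.5 = 6 sts per inch.
8.5 × 6 = 51.00 sts.
Nearest multiple of 8: 48.

CO 48 sts.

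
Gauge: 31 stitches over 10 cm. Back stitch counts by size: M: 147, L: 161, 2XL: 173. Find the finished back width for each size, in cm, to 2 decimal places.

M 47.42 cm; L 51.94 cm; 2XL 55.81 cm.

31/10 = 3.1 sts per cm.
M: 147 / 3.1 = 47.419 → 47.42 cm.
L: 161 / 3.1 = 51.935 → 51.94 cm.
2XL: 173 / 3.1 = 55.806 → 55.81 cm.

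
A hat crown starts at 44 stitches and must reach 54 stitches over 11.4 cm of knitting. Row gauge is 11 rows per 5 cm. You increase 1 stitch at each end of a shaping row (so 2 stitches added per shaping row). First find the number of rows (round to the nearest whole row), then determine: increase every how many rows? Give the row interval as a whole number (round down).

Increase every 5th row.

Rows = 11.4 × 2.2 = 25.1 → 25 rows.
Stitches to add: 10 → 5 shaping rows (at 2 st each).
25 / 5 = 5.00 → every 5 rows.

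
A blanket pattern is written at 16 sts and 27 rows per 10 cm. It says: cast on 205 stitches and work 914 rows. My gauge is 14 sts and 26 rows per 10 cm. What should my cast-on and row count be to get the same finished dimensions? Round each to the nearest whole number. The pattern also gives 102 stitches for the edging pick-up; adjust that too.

Stitches: 205 × 14/16 = 179.38 → 179.
Rows: 914 × 26/27 = 880.15 → 880.
edging pick-up: 102 × 14/16 = 89.25 → 89.

Cast on 179 stitches; work 880 rows; edging pick-up 89 stitches.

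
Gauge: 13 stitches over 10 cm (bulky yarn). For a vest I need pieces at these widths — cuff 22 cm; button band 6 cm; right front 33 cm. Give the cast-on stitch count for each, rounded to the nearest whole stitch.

Rate = 13/10 = 1.3 sts per cm.
cuff: 22 × 1.3 = 28.60 → 29.
button band: 6 × 1.3 = 7.80 → 8.
right front: 33 × 1.3 = 42.90 → 43.

cuff 29; button band 8; right front 43.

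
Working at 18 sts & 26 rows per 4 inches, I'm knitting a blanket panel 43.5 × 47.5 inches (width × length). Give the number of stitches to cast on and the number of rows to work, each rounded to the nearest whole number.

Cast on 196 stitches and work 309 rows.

Stitch gauge = 18/4 = 4.5 sts/in; 43.5 × 4.5 = 195.75 → 196 sts.
Row gauge = 26/4 = 6.5 rows/in; 47.5 × 6.5 = 308.75 → 309 rows.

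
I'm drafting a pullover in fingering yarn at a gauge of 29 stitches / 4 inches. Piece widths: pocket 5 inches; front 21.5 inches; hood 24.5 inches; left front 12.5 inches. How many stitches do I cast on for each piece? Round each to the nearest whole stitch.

pocket 36; front 156; hood 178; left front 91.

Rate = 29/4 = 7.25 sts per in.
pocket: 5 × 7.25 = 36.25 → 36.
front: 21.5 × 7.25 = 155.88 → 156.
hood: 24.5 × 7.25 = 177.62 → 178.
left front: 12.5 × 7.25 = 90.62 → 91.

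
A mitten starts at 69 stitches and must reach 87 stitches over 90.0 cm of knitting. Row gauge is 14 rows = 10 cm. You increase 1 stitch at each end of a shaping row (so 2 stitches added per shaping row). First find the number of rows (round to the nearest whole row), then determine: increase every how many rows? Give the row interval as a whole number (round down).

Increase every 14th row.

Rows = 90.0 × 1.4 = 126.0 → 126 rows.
Stitches to add: 18 → 9 shaping rows (at 2 st each).
126 / 9 = 14.00 → every 14 rows.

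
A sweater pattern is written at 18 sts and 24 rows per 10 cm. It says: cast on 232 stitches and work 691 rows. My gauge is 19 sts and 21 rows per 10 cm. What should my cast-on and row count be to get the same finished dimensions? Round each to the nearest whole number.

Stitches: 232 × 19/18 = 244.89 → 245.
Rows: 691 × 21/24 = 604.62 → 605.

Cast on 245 stitches; work 605 rows.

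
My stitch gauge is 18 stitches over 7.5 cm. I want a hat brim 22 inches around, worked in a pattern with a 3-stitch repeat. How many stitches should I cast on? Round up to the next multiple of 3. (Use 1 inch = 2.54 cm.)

22 in = 22 × 2.54 = 55.88 cm.
18 / 7.5 = 2.4 sts/cm.
55.88 × 2.4 = 134.11 sts.
→ 135.

CO 135 sts.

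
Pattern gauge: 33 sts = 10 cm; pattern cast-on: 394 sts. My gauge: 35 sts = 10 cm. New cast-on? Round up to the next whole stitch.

Scale factor = 35 / 33 = 1.061.
394 × 35 / 33 = 417.88 sts.
→ 418 sts.

CO 418 sts.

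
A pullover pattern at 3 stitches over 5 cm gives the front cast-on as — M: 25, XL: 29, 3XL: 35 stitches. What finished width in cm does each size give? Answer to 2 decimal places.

M 41.67 cm; XL 48.33 cm; 3XL 58.33 cm.

3/5 = 0.6 sts per cm.
M: 25 / 0.6 = 41.667 → 41.67 cm.
XL: 29 / 0.6 = 48.333 → 48.33 cm.
3XL: 35 / 0.6 = 58.333 → 58.33 cm.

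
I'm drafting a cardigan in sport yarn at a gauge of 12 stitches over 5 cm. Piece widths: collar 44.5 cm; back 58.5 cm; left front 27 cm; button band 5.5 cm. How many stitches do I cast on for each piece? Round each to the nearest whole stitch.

collar 107; back 140; left front 65; button band 13.

Rate = 12/5 = 2.4 sts per cm.
collar: 44.5 × 2.4 = 106.80 → 107.
back: 58.5 × 2.4 = 140.40 → 140.
left front: 27 × 2.4 = 64.80 → 65.
button band: 5.5 × 2.4 = 13.20 → 13.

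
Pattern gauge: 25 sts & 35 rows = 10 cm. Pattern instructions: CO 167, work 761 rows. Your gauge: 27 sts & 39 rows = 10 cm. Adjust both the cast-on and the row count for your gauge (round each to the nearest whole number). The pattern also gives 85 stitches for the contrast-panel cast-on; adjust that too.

Stitches: 167 × 27/25 = 180.36 → 180.
Rows: 761 × 39/35 = 847.97 → 848.
contrast-panel cast-on: 85 × 27/25 = 91.80 → 92.

Cast on 180 stitches; work 848 rows; contrast-panel cast-on 92 stitches.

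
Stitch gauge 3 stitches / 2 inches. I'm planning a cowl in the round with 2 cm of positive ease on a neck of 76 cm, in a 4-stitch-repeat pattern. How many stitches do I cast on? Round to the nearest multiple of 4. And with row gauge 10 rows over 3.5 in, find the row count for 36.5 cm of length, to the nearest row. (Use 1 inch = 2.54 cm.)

Finished = 76 + 2 = 78 cm.
78 cm × 1/2.54 = 30.71 inches.
3/2 = 1.5 sts per in; 30.71 × 1.5 = 46.06 sts.
Nearest multiple of 4 → 48.
36.5 cm = 14.37 inches; × 2.857 = 41.06 → 41 rows.

Cast on 48 stitches; work 41 rows.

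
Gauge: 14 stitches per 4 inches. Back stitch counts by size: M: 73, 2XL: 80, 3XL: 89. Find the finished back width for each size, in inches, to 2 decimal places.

14/4 = 3.5 sts per in.
M: 73 / 3.5 = 20.857 → 20.86 in.
2XL: 80 / 3.5 = 22.857 → 22.86 in.
3XL: 89 / 3.5 = 25.429 → 25.43 in.

M 20.86 inches; 2XL 22.86 inches; 3XL 25.43 inches.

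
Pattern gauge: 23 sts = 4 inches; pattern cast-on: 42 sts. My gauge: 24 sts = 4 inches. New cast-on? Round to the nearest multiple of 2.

Cast on 44 stitches.

Scale factor = 24 / 23 = 1.043.
42 × 24 / 23 = 43.83 sts.
→ 44 sts.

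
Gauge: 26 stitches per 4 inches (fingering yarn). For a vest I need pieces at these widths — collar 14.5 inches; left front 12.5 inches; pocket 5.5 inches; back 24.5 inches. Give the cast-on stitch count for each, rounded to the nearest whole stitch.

collar 94; left front 81; pocket 36; back 159.

Rate = 26/4 = 6.5 sts per in.
collar: 14.5 × 6.5 = 94.25 → 94.
left front: 12.5 × 6.5 = 81.25 → 81.
pocket: 5.5 × 6.5 = 35.75 → 36.
back: 24.5 × 6.5 = 159.25 → 159.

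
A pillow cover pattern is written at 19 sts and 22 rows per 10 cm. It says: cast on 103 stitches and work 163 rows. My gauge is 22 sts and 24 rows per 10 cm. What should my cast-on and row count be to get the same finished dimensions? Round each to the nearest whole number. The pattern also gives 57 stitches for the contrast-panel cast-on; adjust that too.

Cast on 119 stitches; work 178 rows; contrast-panel cast-on 66 stitches.

Stitches: 103 × 22/19 = 119.26 → 119.
Rows: 163 × 24/22 = 177.82 → 178.
contrast-panel cast-on: 57 × 22/19 = 66.00 → 66.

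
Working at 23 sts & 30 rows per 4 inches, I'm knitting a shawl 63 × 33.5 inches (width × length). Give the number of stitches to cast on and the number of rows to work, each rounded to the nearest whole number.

Stitch gauge = 23/4 = 5.75 sts/in; 63 × 5.75 = 362.25 → 362 sts.
Row gauge = 30/4 = 7.5 rows/in; 33.5 × 7.5 = 251.25 → 251 rows.

Cast on 362 stitches and work 251 rows.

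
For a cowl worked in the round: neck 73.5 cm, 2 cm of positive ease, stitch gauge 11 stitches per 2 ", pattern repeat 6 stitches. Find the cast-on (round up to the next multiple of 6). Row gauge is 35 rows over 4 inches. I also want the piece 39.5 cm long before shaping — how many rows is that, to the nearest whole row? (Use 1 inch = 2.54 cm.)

Finished = 73.5 + 2 = 75.5 cm.
75.5 cm × 1/2.54 = 29.72 inches.
11/2 = 5.5 sts per in; 29.72 × 5.5 = 163.48 sts.
Next multiple of 6 → 168.
39.5 cm = 15.55 inches; × 8.75 = 136.07 → 136 rows.

Cast on 168 stitches; work 136 rows.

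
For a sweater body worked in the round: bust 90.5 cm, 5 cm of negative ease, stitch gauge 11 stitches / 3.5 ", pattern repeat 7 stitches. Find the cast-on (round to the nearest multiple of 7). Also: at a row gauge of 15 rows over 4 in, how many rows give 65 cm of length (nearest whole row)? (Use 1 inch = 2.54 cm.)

Finished = 90.5 − 5 = 85.5 cm.
85.5 cm × 1/2.54 = 33.66 inches.
11/3.5 = 3.143 sts per in; 33.66 × 3.143 = 105.79 sts.
Nearest multiple of 7 → 105.
65 cm = 25.59 inches; × 3.75 = 95.96 → 96 rows.

Cast on 105 stitches; work 96 rows.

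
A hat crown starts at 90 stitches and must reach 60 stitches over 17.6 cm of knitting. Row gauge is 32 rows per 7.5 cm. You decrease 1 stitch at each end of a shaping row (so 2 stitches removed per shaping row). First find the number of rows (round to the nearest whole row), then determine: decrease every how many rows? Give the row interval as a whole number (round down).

Rows = 17.6 × 4.267 = 75.1 → 75 rows.
Stitches to remove: 30 → 15 shaping rows (at 2 st each).
75 / 15 = 5.00 → every 5 rows.

Decrease every 5th row.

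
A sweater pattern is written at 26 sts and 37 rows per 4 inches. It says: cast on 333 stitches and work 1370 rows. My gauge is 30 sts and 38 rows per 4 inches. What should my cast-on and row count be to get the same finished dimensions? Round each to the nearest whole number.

Cast on 384 stitches; work 1407 rows.

Stitches: 333 × 30/26 = 384.23 → 384.
Rows: 1370 × 38/37 = 1407.03 → 1407.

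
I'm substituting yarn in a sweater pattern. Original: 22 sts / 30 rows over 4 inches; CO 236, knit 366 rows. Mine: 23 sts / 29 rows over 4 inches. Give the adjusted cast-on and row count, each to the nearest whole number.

Cast on 247 stitches; work 354 rows.

Stitches: 236 × 23/22 = 246.73 → 247.
Rows: 366 × 29/30 = 353.80 → 354.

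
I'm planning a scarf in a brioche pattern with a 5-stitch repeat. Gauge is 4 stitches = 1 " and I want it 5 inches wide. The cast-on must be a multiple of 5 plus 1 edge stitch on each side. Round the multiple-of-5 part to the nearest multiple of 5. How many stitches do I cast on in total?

CO 22 sts.

4 / 1 = 4 sts per inch.
5 × 4 = 20.00 sts.
Less 2 edge sts → 18.00 for the repeat.
Nearest multiple of 5: 20.
Add back 2 edge sts → 22.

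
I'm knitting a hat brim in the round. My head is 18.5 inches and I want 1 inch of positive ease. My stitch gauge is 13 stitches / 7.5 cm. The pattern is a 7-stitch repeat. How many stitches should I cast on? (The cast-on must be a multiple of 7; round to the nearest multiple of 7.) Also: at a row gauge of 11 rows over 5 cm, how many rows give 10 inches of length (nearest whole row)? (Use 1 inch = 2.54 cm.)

Cast on 84 stitches; work 56 rows.

Finished = 18.5 + 1 = 19.5 inches.
19.5 inches × 2.54 = 49.53 cm.
13/7.5 = 1.733 sts per cm; 49.53 × 1.733 = 85.85 sts.
Nearest multiple of 7 → 84.
10 inches = 25.40 cm; × 2.2 = 55.88 → 56 rows.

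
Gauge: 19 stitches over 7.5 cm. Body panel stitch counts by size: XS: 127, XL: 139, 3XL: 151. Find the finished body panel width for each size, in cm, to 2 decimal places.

XS 50.13 cm; XL 54.87 cm; 3XL 59.61 cm.

19/7.5 = 2.533 sts per cm.
XS: 127 / 2.533 = 50.132 → 50.13 cm.
XL: 139 / 2.533 = 54.868 → 54.87 cm.
3XL: 151 / 2.533 = 59.605 → 59.61 cm.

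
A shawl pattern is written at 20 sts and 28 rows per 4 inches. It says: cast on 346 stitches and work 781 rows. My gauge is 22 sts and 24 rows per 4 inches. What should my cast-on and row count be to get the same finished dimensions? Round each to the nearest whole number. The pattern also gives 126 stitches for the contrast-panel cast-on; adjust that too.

Cast on 381 stitches; work 669 rows; contrast-panel cast-on 139 stitches.

Stitches: 346 × 22/20 = 380.60 → 381.
Rows: 781 × 24/28 = 669.43 → 669.
contrast-panel cast-on: 126 × 22/20 = 138.60 → 139.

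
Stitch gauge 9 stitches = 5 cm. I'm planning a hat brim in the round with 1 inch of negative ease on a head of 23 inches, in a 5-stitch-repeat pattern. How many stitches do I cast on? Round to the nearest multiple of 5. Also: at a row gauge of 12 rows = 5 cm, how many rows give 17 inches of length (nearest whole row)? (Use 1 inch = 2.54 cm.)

Cast on 100 stitches; work 104 rows.

Finished = 23 − 1 = 22 inches.
22 inches × 2.54 = 55.88 cm.
9/5 = 1.8 sts per cm; 55.88 × 1.8 = 100.58 sts.
Nearest multiple of 5 → 100.
17 inches = 43.18 cm; × 2.4 = 103.63 → 104 rows.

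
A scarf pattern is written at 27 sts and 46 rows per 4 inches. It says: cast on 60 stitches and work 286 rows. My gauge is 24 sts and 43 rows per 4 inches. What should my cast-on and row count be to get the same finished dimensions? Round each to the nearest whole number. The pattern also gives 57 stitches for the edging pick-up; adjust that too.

Stitches: 60 × 24/27 = 53.33 → 53.
Rows: 286 × 43/46 = 267.35 → 267.
edging pick-up: 57 × 24/27 = 50.67 → 51.

Cast on 53 stitches; work 267 rows; edging pick-up 51 stitches.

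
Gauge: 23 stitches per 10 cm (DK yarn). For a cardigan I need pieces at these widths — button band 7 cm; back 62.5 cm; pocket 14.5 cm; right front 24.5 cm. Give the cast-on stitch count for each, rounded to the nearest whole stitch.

button band 16; back 144; pocket 33; right front 56.

Rate = 23/10 = 2.3 sts per cm.
button band: 7 × 2.3 = 16.10 → 16.
back: 62.5 × 2.3 = 143.75 → 144.
pocket: 14.5 × 2.3 = 33.35 → 33.
right front: 24.5 × 2.3 = 56.35 → 56.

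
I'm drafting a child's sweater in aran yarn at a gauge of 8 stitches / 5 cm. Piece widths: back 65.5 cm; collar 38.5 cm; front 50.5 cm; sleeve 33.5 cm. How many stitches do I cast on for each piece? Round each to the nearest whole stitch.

Rate = 8/5 = 1.6 sts per cm.
back: 65.5 × 1.6 = 104.80 → 105.
collar: 38.5 × 1.6 = 61.60 → 62.
front: 50.5 × 1.6 = 80.80 → 81.
sleeve: 33.5 × 1.6 = 53.60 → 54.

back 105; collar 62; front 81; sleeve 54.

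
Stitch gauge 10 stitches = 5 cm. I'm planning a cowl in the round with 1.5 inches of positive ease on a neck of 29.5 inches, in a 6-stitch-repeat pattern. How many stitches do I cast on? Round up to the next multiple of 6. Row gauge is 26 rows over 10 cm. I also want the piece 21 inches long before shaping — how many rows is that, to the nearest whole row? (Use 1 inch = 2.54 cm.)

Cast on 162 stitches; work 139 rows.

Finished = 29.5 + 1.5 = 31 inches.
31 inches × 2.54 = 78.74 cm.
10/5 = 2 sts per cm; 78.74 × 2 = 157.48 sts.
Next multiple of 6 → 162.
21 inches = 53.34 cm; × 2.6 = 138.68 → 139 rows.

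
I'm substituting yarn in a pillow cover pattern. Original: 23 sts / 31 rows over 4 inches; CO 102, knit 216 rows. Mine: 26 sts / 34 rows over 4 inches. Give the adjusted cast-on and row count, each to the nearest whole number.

Stitches: 102 × 26/23 = 115.30 → 115.
Rows: 216 × 34/31 = 236.90 → 237.

Cast on 115 stitches; work 237 rows.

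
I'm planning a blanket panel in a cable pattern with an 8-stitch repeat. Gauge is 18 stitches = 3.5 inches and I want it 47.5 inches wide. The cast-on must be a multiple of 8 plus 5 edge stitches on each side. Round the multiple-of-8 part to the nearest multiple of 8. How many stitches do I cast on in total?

242 stitches.

18 / 3.5 = 5.143 sts per inch.
47.5 × 5.143 = 244.29 sts.
Less 10 edge sts → 234.29 for the repeat.
Nearest multiple of 8: 232.
Add back 10 edge sts → 242.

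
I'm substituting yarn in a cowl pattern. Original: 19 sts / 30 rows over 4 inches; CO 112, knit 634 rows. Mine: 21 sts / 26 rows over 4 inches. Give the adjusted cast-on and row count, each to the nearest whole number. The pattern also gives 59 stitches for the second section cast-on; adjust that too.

Stitches: 112 × 21/19 = 123.79 → 124.
Rows: 634 × 26/30 = 549.47 → 549.
second section cast-on: 59 × 21/19 = 65.21 → 65.

Cast on 124 stitches; work 549 rows; second section cast-on 65 stitches.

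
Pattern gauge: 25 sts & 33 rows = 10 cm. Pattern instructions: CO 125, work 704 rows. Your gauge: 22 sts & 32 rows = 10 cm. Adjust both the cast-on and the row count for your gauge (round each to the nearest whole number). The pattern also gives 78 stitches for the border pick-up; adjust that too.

Cast on 110 stitches; work 683 rows; border pick-up 69 stitches.

Stitches: 125 × 22/25 = 110.00 → 110.
Rows: 704 × 32/33 = 682.67 → 683.
border pick-up: 78 × 22/25 = 68.64 → 69.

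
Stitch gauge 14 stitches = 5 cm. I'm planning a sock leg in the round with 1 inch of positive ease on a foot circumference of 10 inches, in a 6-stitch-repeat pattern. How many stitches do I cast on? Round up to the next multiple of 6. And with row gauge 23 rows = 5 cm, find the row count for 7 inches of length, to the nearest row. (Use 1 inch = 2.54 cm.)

Cast on 84 stitches; work 82 rows.

Finished = 10 + 1 = 11 inches.
11 inches × 2.54 = 27.94 cm.
14/5 = 2.8 sts per cm; 27.94 × 2.8 = 78.23 sts.
Next multiple of 6 → 84.
7 inches = 17.78 cm; × 4.6 = 81.79 → 82 rows.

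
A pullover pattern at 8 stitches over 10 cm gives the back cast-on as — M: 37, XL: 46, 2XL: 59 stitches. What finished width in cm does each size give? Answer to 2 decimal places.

M 46.25 cm; XL 57.50 cm; 2XL 73.75 cm.

8/10 = 0.8 sts per cm.
M: 37 / 0.8 = 46.250 → 46.25 cm.
XL: 46 / 0.8 = 57.500 → 57.50 cm.
2XL: 59 / 0.8 = 73.750 → 73.75 cm.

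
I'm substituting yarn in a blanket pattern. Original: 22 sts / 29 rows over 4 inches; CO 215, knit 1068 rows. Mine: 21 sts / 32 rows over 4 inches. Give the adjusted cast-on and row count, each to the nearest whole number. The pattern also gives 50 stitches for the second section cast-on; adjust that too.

Stitches: 215 × 21/22 = 205.23 → 205.
Rows: 1068 × 32/29 = 1178.48 → 1178.
second section cast-on: 50 × 21/22 = 47.73 → 48.

Cast on 205 stitches; work 1178 rows; second section cast-on 48 stitches.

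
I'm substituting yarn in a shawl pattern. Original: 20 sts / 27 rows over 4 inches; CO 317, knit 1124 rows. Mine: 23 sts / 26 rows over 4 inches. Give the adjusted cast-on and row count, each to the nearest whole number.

Stitches: 317 × 23/20 = 364.55 → 365.
Rows: 1124 × 26/27 = 1082.37 → 1082.

Cast on 365 stitches; work 1082 rows.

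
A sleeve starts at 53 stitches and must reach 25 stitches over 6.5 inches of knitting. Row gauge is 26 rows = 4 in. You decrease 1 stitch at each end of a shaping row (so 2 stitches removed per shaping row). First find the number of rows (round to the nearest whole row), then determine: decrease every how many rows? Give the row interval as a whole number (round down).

Rows = 6.5 × 6.5 = 42.2 → 42 rows.
Stitches to remove: 28 → 14 shaping rows (at 2 st each).
42 / 14 = 3.00 → every 3 rows.

Decrease every 3rd row.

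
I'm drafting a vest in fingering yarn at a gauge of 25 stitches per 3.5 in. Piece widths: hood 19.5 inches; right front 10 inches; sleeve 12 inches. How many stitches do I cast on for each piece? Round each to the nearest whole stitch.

Rate = 25/3.5 = 7.143 sts per in.
hood: 19.5 × 7.143 = 139.29 → 139.
right front: 10 × 7.143 = 71.43 → 71.
sleeve: 12 × 7.143 = 85.71 → 86.

hood 139; right front 71; sleeve 86.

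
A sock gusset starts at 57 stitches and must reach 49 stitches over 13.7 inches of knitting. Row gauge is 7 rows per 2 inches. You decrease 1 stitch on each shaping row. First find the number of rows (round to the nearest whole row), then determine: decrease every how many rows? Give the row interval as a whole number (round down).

Decrease every 6th row.

Rows = 13.7 × 3.5 = 47.9 → 48 rows.
Stitches to remove: 8 → 8 shaping rows (at 1 st each).
48 / 8 = 6.00 → every 6 rows.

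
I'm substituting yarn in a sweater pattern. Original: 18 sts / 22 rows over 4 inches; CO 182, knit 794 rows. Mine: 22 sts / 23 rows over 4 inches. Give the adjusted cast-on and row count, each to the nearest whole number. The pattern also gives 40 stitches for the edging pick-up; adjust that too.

Stitches: 182 × 22/18 = 222.44 → 222.
Rows: 794 × 23/22 = 830.09 → 830.
edging pick-up: 40 × 22/18 = 48.89 → 49.

Cast on 222 stitches; work 830 rows; edging pick-up 49 stitches.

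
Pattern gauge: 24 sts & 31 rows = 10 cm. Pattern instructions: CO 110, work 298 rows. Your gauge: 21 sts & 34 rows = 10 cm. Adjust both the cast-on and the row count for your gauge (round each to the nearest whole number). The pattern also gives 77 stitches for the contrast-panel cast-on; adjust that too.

Cast on 96 stitches; work 327 rows; contrast-panel cast-on 67 stitches.

Stitches: 110 × 21/24 = 96.25 → 96.
Rows: 298 × 34/31 = 326.84 → 327.
contrast-panel cast-on: 77 × 21/24 = 67.38 → 67.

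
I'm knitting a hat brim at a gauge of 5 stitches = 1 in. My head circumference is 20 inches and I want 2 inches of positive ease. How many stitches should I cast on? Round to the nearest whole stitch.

110 stitches.

Finished = 20 + 2 = 22 in.
5 / 1 = 5 sts per inch.
22.00 × 5 = 110.00 sts.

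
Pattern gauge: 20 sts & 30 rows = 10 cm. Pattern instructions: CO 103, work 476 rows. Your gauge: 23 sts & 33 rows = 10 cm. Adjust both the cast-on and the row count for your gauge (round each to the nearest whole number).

Cast on 118 stitches; work 524 rows.

Stitches: 103 × 23/20 = 118.45 → 118.
Rows: 476 × 33/30 = 523.60 → 524.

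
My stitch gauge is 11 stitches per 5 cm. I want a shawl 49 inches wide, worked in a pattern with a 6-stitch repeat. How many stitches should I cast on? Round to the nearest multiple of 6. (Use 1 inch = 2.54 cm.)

Cast on 276 stitches.

49 in = 49 × 2.54 = 124.46 cm.
11 / 5 = 2.2 sts/cm.
124.46 × 2.2 = 273.81 sts.
→ 276.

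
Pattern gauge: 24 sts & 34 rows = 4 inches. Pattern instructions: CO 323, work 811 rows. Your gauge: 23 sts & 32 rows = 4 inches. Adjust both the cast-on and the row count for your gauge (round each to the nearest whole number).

Cast on 310 stitches; work 763 rows.

Stitches: 323 × 23/24 = 309.54 → 310.
Rows: 811 × 32/34 = 763.29 → 763.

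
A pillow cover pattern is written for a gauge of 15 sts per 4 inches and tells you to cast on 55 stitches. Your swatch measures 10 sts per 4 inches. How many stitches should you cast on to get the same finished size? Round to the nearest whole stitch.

CO 37 sts.

Scale factor = 10 / 15 = 0.667.
55 × 10 / 15 = 36.67 sts.
→ 37 sts.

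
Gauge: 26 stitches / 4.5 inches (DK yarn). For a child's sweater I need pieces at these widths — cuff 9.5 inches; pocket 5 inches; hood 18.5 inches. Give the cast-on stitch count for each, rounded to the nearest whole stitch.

cuff 55; pocket 29; hood 107.

Rate = 26/4.5 = 5.778 sts per in.
cuff: 9.5 × 5.778 = 54.89 → 55.
pocket: 5 × 5.778 = 28.89 → 29.
hood: 18.5 × 5.778 = 106.89 → 107.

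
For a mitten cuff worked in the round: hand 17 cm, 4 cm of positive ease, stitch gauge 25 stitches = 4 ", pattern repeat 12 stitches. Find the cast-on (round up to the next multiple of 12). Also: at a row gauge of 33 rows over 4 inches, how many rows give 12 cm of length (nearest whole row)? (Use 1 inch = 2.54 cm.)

Finished = 17 + 4 = 21 cm.
21 cm × 1/2.54 = 8.27 inches.
25/4 = 6.25 sts per in; 8.27 × 6.25 = 51.67 sts.
Next multiple of 12 → 60.
12 cm = 4.72 inches; × 8.25 = 38.98 → 39 rows.

Cast on 60 stitches; work 39 rows.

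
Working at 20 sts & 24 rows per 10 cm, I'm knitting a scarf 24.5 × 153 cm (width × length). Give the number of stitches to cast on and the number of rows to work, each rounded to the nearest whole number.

Stitch gauge = 20/10 = 2 sts/cm; 24.5 × 2 = 49.00 → 49 sts.
Row gauge = 24/10 = 2.4 rows/cm; 153 × 2.4 = 367.20 → 367 rows.

Cast on 49 stitches and work 367 rows.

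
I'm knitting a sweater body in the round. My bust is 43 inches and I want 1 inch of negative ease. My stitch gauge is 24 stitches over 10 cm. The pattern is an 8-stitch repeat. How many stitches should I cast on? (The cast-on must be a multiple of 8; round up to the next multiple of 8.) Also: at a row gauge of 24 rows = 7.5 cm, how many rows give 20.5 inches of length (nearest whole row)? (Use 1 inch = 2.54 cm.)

Cast on 264 stitches; work 167 rows.

Finished = 43 − 1 = 42 inches.
42 inches × 2.54 = 106.68 cm.
24/10 = 2.4 sts per cm; 106.68 × 2.4 = 256.03 sts.
Next multiple of 8 → 264.
20.5 inches = 52.07 cm; × 3.2 = 166.62 → 167 rows.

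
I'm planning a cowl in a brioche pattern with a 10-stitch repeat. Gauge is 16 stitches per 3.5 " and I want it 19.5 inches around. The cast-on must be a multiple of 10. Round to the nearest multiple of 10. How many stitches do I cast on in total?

16 / 3.5 = 4.571 sts per inch.
19.5 × 4.571 = 89.14 sts.
Nearest multiple of 10: 90.

Cast on 90 stitches.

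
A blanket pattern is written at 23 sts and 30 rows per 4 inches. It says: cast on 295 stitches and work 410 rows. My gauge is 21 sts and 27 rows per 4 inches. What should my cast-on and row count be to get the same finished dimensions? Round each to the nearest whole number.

Stitches: 295 × 21/23 = 269.35 → 269.
Rows: 410 × 27/30 = 369.00 → 369.

Cast on 269 stitches; work 369 rows.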